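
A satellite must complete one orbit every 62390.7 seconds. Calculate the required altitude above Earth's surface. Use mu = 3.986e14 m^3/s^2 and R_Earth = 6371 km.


T = 62390.7 s
r = (mu*T^2/(4*pi^2))^(1/3) = (3.986e14 * 62390.7^2 / (4*pi^2))^(1/3)
r = 3.3999492e+07 m = 33999.4917 km
alt = r - R_E = 33999.4917 - 6371 = 27628.4917 km

27628.4917 km


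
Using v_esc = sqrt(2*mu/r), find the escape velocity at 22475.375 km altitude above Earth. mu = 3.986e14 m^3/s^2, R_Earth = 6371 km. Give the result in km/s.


r = 6371.0 + 22475.375 = 28846.3750 km = 2.8846375e+07 m
v_esc = sqrt(2*mu/r) = sqrt(2*3.986e14 / 2.8846375e+07)
v_esc = 5257.0006 m/s = 5.2570 km/s

5.2570 km/s


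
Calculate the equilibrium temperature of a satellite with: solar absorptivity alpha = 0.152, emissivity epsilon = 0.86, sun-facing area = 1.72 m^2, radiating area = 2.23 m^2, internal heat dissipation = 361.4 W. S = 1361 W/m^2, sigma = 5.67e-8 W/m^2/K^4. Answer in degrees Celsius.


Numerator = alpha*S*A_sun + Q_int = 0.152*1361*1.72 + 361.4 = 717.2198 W
Denominator = eps*sigma*A_rad = 0.86*5.67e-8*2.23 = 1.0873926e-07 W/K^4
T^4 = 6.5957764e+09 K^4
T = 284.9814 K = 11.8314 C

11.8314 degrees Celsius


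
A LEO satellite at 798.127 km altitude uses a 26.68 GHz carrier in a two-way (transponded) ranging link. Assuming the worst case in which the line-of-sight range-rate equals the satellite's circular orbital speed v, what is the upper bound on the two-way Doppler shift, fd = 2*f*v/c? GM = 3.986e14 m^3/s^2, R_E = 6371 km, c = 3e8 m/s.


r = 7.169127e+06 m
v = sqrt(mu/r) = 7456.5084 m/s (worst-case radial velocity)
f = 26.68 GHz = 2.668e+10 Hz
fd = 2*f*v/c = 2*2.668e+10*7456.5084/3.0e+08
fd = 1.3262643e+06 Hz

1.3263e+06 Hz


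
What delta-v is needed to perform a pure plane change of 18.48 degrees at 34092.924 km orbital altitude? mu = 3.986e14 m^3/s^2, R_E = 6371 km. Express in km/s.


r = 40463.9240 km = 4.0463924e+07 m
V = sqrt(mu/r) = 3138.5905 m/s
di = 18.48 deg = 0.3225368 rad
dV = 2*V*sin(di/2) = 2*3138.5905*sin(0.1612684)
dV = 1007.9288 m/s = 1.0079 km/s

1.0079 km/s


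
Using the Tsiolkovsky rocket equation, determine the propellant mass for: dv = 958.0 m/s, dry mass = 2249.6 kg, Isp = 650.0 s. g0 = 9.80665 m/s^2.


ve = Isp * g0 = 650.0 * 9.80665 = 6374.322500 m/s
mass ratio = exp(dv/ve) = exp(958.0/6374.322500) = 1.16217178
m_prop = m_dry * (mr - 1) = 2249.6 * (1.16217178 - 1)
m_prop = 364.8216 kg

364.8216 kg


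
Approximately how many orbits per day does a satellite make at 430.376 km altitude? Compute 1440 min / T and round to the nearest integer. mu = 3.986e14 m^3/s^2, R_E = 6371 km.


r = 6.801376e+06 m
T = 2*pi*sqrt(r^3/mu) = 5582.2129 s = 93.0369 min
revs/day = 1440 / 93.0369 = 15.4777
Rounded: 15 revolutions per day

15 revolutions per day


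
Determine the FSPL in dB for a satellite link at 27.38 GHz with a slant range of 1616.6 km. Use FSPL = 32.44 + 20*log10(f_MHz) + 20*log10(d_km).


f = 27.38 GHz = 27380.0000 MHz
d = 1616.6 km
FSPL = 32.44 + 20*log10(27380.0000) + 20*log10(1616.6)
FSPL = 32.44 + 88.7487 + 64.1721
FSPL = 185.3607 dB

185.3607 dB


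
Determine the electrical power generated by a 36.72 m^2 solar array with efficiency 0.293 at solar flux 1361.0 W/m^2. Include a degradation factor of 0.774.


P = area * eta * S * degradation
P = 36.72 * 0.293 * 1361.0 * 0.774
P = 11333.6391 W

11333.6391 W


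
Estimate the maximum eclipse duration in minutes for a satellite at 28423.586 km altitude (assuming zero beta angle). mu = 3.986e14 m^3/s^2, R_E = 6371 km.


r = 34794.5860 km
T = 1076.5333 min
Eclipse fraction = arcsin(R_E/r)/pi = arcsin(6371.0000/34794.5860)/pi
= arcsin(0.1831032)/pi = 0.05861425
Eclipse duration = 0.05861425 * 1076.5333 = 63.1002 min

63.1002 minutes


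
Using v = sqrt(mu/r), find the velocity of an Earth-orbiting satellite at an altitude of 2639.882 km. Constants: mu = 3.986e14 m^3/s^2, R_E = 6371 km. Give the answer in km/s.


r = R_E + alt = 6371.0 + 2639.882 = 9010.8820 km = 9.010882e+06 m
v = sqrt(mu/r) = sqrt(3.986e14 / 9.010882e+06) = 6650.9701 m/s = 6.6510 km/s

6.6510 km/s


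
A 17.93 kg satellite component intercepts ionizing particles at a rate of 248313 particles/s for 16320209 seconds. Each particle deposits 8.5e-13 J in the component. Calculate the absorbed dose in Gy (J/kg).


Total energy deposited = rate * time * E_per
  = 248313 * 16320209 * 8.5e-13 = 3.4446 J
Dose = E_total / mass = 3.4446 / 17.93
Dose = 0.1921161 Gy

0.1921 Gy


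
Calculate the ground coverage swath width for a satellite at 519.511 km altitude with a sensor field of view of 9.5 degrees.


FOV = 9.5 deg = 0.1658063 rad
swath = 2 * alt * tan(FOV/2) = 2 * 519.511 * tan(0.08290314)
swath = 2 * 519.511 * 0.08309359
swath = 86.3361 km

86.3361 km


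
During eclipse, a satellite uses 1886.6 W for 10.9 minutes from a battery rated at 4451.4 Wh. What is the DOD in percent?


E_used = P * t / 60 = 1886.6 * 10.9 / 60 = 342.7323 Wh
DOD = E_used / E_total * 100 = 342.7323 / 4451.4 * 100
DOD = 7.6994 %

7.6994 %


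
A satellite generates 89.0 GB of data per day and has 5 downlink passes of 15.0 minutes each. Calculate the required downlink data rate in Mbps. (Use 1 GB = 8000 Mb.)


total contact time = 5 * 15.0 * 60 = 4500.0000 s
data = 89.0 GB = 712000.0000 Mb
rate = 712000.0000 / 4500.0000 = 158.2222 Mbps

158.2222 Mbps


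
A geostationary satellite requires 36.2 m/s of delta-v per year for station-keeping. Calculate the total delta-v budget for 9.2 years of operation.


dV = rate * years = 36.2 * 9.2
dV = 333.0400 m/s

333.0400 m/s


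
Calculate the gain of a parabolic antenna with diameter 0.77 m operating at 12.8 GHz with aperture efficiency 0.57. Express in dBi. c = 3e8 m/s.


lambda = c/f = 3e8 / 1.28e+10 = 0.0234375 m
G = eta*(pi*D/lambda)^2 = 0.57*(pi*0.77/0.0234375)^2
G = 6072.0240 (linear)
G = 10*log10(6072.0240) = 37.8333 dBi

37.8333 dBi


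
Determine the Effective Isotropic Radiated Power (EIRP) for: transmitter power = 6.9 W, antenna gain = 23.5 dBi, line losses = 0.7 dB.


Pt = 6.9 W = 8.3885 dBW
EIRP = Pt_dBW + Gt - losses = 8.3885 + 23.5 - 0.7 = 31.1885 dBW

31.1885 dBW


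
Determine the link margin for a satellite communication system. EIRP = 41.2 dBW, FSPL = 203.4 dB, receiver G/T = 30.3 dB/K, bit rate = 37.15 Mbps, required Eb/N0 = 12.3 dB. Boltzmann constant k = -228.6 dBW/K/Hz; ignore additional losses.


C/N0 = EIRP - FSPL + G/T - k = 41.2 - 203.4 + 30.3 - (-228.6)
C/N0 = 96.7000 dB-Hz
R_b = 37.15 Mbps = 3.715e+07 bps -> 10*log10(R_b) = 75.6996 dB-Hz
Eb/N0 = C/N0 - 10*log10(R_b) = 96.7000 - 75.6996 = 21.0004 dB
Margin = Eb/N0 - Eb/N0_req = 21.0004 - 12.3 = 8.7004 dB (link closes)

8.7004 dB


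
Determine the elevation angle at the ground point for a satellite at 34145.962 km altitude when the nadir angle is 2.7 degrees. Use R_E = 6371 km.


r = R_E + alt = 40516.9620 km
Law of sines in the satellite / Earth-center / ground-point triangle:
  sin(nadir)/R_E = sin(90 + el)/r  =>  cos(el) = (r/R_E)*sin(nadir)
cos(el) = (40516.9620 / 6371.0000) * sin(2.7 deg) = 0.2995778
el = arccos(0.2995778) = 72.5678 deg
(Earth-central angle = 90 - nadir - el = 14.7322 deg)

72.5678 degrees


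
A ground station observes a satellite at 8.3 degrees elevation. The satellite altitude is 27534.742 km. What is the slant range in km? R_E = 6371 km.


h = 27534.742 km, el = 8.3 deg
d = -R_E*sin(el) + sqrt((R_E*sin(el))^2 + 2*R_E*h + h^2)
d = -6371.0000*sin(0.1448623) + sqrt((6371.0000*0.1443562)^2 + 2*6371.0000*27534.742 + 27534.742^2)
d = 32394.8010 km

32394.8010 km


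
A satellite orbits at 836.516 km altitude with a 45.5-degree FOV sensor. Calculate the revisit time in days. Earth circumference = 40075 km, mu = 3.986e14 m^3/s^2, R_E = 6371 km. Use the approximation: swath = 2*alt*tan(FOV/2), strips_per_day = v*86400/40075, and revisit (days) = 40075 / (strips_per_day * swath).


swath = 2*836.516*tan(0.3970624) = 701.5605 km
v = sqrt(mu/r) = 7436.6243 m/s = 7.4366 km/s
strips/day = v*86400/40075 = 7.4366*86400/40075 = 16.0330
coverage/day = strips * swath = 16.0330 * 701.5605 = 11248.1528 km
revisit = 40075 / 11248.1528 = 3.5628 days

3.5628 days


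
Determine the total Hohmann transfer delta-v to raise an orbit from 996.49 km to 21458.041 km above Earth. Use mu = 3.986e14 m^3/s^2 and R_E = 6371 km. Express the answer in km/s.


r1 = 7367.4900 km = 7.36749e+06 m
r2 = 27829.0410 km = 2.7829041e+07 m
dv1 = sqrt(mu/r1)*(sqrt(2*r2/(r1+r2)) - 1) = 1894.1586 m/s
dv2 = sqrt(mu/r2)*(1 - sqrt(2*r1/(r1+r2))) = 1335.8464 m/s
total dv = |dv1| + |dv2| = 1894.1586 + 1335.8464 = 3230.0051 m/s = 3.2300 km/s

3.2300 km/s


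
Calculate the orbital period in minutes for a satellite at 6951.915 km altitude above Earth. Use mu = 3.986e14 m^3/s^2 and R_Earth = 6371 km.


r = 13322.9150 km = 1.3322915e+07 m
T = 2*pi*sqrt(r^3/mu) = 2*pi*sqrt(2.3648183e+21 / 3.986e14)
T = 15304.1815 s = 255.0697 min

255.0697 minutes


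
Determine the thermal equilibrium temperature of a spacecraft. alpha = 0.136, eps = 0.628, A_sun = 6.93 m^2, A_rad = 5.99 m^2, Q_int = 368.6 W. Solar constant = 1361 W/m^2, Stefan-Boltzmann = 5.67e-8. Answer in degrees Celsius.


Numerator = alpha*S*A_sun + Q_int = 0.136*1361*6.93 + 368.6 = 1651.3153 W
Denominator = eps*sigma*A_rad = 0.628*5.67e-8*5.99 = 2.1328952e-07 W/K^4
T^4 = 7.7421303e+09 K^4
T = 296.6300 K = 23.4800 C

23.4800 degrees Celsius


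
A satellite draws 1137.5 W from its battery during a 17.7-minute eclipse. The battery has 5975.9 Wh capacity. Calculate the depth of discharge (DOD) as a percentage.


E_used = P * t / 60 = 1137.5 * 17.7 / 60 = 335.5625 Wh
DOD = E_used / E_total * 100 = 335.5625 / 5975.9 * 100
DOD = 5.6153 %

5.6153 %


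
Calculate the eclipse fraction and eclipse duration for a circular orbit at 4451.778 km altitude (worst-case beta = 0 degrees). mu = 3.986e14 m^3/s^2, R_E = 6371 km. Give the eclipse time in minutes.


r = 10822.7780 km
T = 186.7532 min
Eclipse fraction = arcsin(R_E/r)/pi = arcsin(6371.0000/10822.7780)/pi
= arcsin(0.5886659)/pi = 0.2003466
Eclipse duration = 0.2003466 * 186.7532 = 37.4154 min

37.4154 minutes


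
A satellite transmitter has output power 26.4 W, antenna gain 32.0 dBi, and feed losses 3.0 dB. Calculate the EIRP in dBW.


Pt = 26.4 W = 14.2160 dBW
EIRP = Pt_dBW + Gt - losses = 14.2160 + 32.0 - 3.0 = 43.2160 dBW

43.2160 dBW


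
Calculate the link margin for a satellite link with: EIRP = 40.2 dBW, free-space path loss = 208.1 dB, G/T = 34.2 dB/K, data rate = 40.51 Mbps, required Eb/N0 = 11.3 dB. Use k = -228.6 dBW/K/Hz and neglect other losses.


C/N0 = EIRP - FSPL + G/T - k = 40.2 - 208.1 + 34.2 - (-228.6)
C/N0 = 94.9000 dB-Hz
R_b = 40.51 Mbps = 4.051e+07 bps -> 10*log10(R_b) = 76.0756 dB-Hz
Eb/N0 = C/N0 - 10*log10(R_b) = 94.9000 - 76.0756 = 18.8244 dB
Margin = Eb/N0 - Eb/N0_req = 18.8244 - 11.3 = 7.5244 dB (link closes)

7.5244 dB


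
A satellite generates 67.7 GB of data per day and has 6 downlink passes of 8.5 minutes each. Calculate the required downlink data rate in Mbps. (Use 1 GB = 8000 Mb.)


total contact time = 6 * 8.5 * 60 = 3060.0000 s
data = 67.7 GB = 541600.0000 Mb
rate = 541600.0000 / 3060.0000 = 176.9935 Mbps

176.9935 Mbps


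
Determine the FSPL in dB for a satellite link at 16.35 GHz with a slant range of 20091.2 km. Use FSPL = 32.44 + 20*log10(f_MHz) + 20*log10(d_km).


f = 16.35 GHz = 16350.0000 MHz
d = 20091.2 km
FSPL = 32.44 + 20*log10(16350.0000) + 20*log10(20091.2)
FSPL = 32.44 + 84.2704 + 86.0601
FSPL = 202.7705 dB

202.7705 dB


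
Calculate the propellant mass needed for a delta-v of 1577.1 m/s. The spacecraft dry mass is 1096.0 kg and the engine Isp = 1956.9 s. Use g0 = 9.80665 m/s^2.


ve = Isp * g0 = 1956.9 * 9.80665 = 19190.633385 m/s
mass ratio = exp(dv/ve) = exp(1577.1/19190.633385) = 1.08565199
m_prop = m_dry * (mr - 1) = 1096.0 * (1.08565199 - 1)
m_prop = 93.8746 kg

93.8746 kg


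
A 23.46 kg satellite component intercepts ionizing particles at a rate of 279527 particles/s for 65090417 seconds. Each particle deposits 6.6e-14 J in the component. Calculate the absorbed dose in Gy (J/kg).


Total energy deposited = rate * time * E_per
  = 279527 * 65090417 * 6.6e-14 = 1.2008 J
Dose = E_total / mass = 1.2008 / 23.46
Dose = 0.05118665 Gy

0.0512 Gy


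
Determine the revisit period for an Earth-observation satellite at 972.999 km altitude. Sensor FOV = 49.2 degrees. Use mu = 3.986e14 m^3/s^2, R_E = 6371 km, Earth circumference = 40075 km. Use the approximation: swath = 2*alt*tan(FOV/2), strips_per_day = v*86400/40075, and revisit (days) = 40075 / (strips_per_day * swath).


swath = 2*972.999*tan(0.429351) = 890.9474 km
v = sqrt(mu/r) = 7367.1980 m/s = 7.3672 km/s
strips/day = v*86400/40075 = 7.3672*86400/40075 = 15.8834
coverage/day = strips * swath = 15.8834 * 890.9474 = 14151.2447 km
revisit = 40075 / 14151.2447 = 2.8319 days

2.8319 days


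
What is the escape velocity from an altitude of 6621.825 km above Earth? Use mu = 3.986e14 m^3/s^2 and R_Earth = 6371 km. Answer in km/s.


r = 6371.0 + 6621.825 = 12992.8250 km = 1.2992825e+07 m
v_esc = sqrt(2*mu/r) = sqrt(2*3.986e14 / 1.2992825e+07)
v_esc = 7833.0672 m/s = 7.8331 km/s

7.8331 km/s


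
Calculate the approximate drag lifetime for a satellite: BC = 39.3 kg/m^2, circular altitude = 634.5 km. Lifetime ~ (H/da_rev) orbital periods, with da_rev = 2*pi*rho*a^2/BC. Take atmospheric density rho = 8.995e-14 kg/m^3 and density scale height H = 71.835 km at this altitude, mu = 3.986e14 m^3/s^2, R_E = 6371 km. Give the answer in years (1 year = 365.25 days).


a = R_E + alt = 7005.5000 km = 7.0055e+06 m
da_rev = 2*pi*rho*a^2/BC = 2*pi*8.995e-14*(7.0055e+06)^2/39.3 = 0.705775796 m per revolution
N = H/da_rev = 71835.0000 m / 0.705775796 m = 101781.6145 revolutions
P = 2*pi*sqrt(a^3/mu) = 5835.3905 s
lifetime = N*P = 101781.6145 * 5835.3905 = 5.9393547e+08 s = 6874.2531 days
years = 6874.2531 / 365.25 = 18.8207 years

18.8207 years


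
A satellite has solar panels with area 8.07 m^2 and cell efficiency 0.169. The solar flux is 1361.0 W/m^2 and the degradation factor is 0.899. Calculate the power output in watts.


P = area * eta * S * degradation
P = 8.07 * 0.169 * 1361.0 * 0.899
P = 1668.6992 W

1668.6992 W


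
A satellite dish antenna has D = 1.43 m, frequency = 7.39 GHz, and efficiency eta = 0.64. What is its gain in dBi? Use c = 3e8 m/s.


lambda = c/f = 3e8 / 7.39e+09 = 0.0405954 m
G = eta*(pi*D/lambda)^2 = 0.64*(pi*1.43/0.0405954)^2
G = 7837.8719 (linear)
G = 10*log10(7837.8719) = 38.9420 dBi

38.9420 dBi


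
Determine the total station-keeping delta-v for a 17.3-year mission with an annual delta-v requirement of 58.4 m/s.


dV = rate * years = 58.4 * 17.3
dV = 1010.3200 m/s

1010.3200 m/s


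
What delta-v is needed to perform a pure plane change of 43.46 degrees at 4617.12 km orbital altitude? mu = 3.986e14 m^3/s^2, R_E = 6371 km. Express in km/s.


r = 10988.1200 km = 1.098812e+07 m
V = sqrt(mu/r) = 6022.9180 m/s
di = 43.46 deg = 0.7585201 rad
dV = 2*V*sin(di/2) = 2*6022.9180*sin(0.37926)
dV = 4459.7684 m/s = 4.4598 km/s

4.4598 km/s


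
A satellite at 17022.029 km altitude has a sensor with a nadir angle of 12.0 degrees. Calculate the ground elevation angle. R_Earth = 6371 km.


r = R_E + alt = 23393.0290 km
Law of sines in the satellite / Earth-center / ground-point triangle:
  sin(nadir)/R_E = sin(90 + el)/r  =>  cos(el) = (r/R_E)*sin(nadir)
cos(el) = (23393.0290 / 6371.0000) * sin(12.0 deg) = 0.7634099
el = arccos(0.7634099) = 40.2343 deg
(Earth-central angle = 90 - nadir - el = 37.7657 deg)

40.2343 degrees


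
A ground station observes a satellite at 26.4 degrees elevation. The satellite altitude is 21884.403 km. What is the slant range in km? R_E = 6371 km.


h = 21884.403 km, el = 26.4 deg
d = -R_E*sin(el) + sqrt((R_E*sin(el))^2 + 2*R_E*h + h^2)
d = -6371.0000*sin(0.4607669) + sqrt((6371.0000*0.4446352)^2 + 2*6371.0000*21884.403 + 21884.403^2)
d = 24840.3705 km

24840.3705 km


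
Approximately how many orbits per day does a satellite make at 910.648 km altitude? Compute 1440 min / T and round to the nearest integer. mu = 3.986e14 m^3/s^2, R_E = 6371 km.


r = 7.281648e+06 m
T = 2*pi*sqrt(r^3/mu) = 6183.8044 s = 103.0634 min
revs/day = 1440 / 103.0634 = 13.9720
Rounded: 14 revolutions per day

14 revolutions per day


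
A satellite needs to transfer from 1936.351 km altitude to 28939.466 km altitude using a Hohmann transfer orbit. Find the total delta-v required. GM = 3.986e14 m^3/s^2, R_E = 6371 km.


r1 = 8307.3510 km = 8.307351e+06 m
r2 = 35310.4660 km = 3.5310466e+07 m
dv1 = sqrt(mu/r1)*(sqrt(2*r2/(r1+r2)) - 1) = 1887.1061 m/s
dv2 = sqrt(mu/r2)*(1 - sqrt(2*r1/(r1+r2))) = 1286.1972 m/s
total dv = |dv1| + |dv2| = 1887.1061 + 1286.1972 = 3173.3033 m/s = 3.1733 km/s

3.1733 km/s


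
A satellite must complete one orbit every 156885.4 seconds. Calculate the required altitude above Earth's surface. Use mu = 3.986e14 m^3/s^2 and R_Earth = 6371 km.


T = 156885.4 s
r = (mu*T^2/(4*pi^2))^(1/3) = (3.986e14 * 156885.4^2 / (4*pi^2))^(1/3)
r = 6.287059e+07 m = 62870.5904 km
alt = r - R_E = 62870.5904 - 6371 = 56499.5904 km

56499.5904 km


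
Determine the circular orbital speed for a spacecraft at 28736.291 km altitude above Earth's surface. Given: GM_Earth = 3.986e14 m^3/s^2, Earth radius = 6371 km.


r = R_E + alt = 6371.0 + 28736.291 = 35107.2910 km = 3.5107291e+07 m
v = sqrt(mu/r) = sqrt(3.986e14 / 3.5107291e+07) = 3369.5351 m/s = 3.3695 km/s

3.3695 km/s


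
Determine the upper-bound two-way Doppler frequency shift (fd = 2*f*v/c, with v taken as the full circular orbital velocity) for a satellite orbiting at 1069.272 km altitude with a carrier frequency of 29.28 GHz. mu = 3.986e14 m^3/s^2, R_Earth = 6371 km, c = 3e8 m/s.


r = 7.440272e+06 m
v = sqrt(mu/r) = 7319.3791 m/s (worst-case radial velocity)
f = 29.28 GHz = 2.928e+10 Hz
fd = 2*f*v/c = 2*2.928e+10*7319.3791/3.0e+08
fd = 1.4287428e+06 Hz

1.4287e+06 Hz


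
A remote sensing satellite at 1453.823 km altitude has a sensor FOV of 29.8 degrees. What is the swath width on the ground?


FOV = 29.8 deg = 0.5201081 rad
swath = 2 * alt * tan(FOV/2) = 2 * 1453.823 * tan(0.2600541)
swath = 2 * 1453.823 * 0.2660794
swath = 773.6648 km

773.6648 km


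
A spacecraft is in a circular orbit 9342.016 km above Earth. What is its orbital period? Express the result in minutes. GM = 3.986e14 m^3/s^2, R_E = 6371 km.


r = 15713.0160 km = 1.5713016e+07 m
T = 2*pi*sqrt(r^3/mu) = 2*pi*sqrt(3.8795259e+21 / 3.986e14)
T = 19602.0075 s = 326.7001 min

326.7001 minutes


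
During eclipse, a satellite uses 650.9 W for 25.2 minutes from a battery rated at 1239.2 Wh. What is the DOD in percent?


E_used = P * t / 60 = 650.9 * 25.2 / 60 = 273.3780 Wh
DOD = E_used / E_total * 100 = 273.3780 / 1239.2 * 100
DOD = 22.0608 %

22.0608 %


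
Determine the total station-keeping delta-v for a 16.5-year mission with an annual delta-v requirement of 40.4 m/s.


dV = rate * years = 40.4 * 16.5
dV = 666.6000 m/s

666.6000 m/s


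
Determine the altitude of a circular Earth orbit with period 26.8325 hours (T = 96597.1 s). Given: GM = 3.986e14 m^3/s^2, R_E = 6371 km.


T = 96597.1 s
r = (mu*T^2/(4*pi^2))^(1/3) = (3.986e14 * 96597.1^2 / (4*pi^2))^(1/3)
r = 4.5502499e+07 m = 45502.4986 km
alt = r - R_E = 45502.4986 - 6371 = 39131.4986 km

39131.4986 km


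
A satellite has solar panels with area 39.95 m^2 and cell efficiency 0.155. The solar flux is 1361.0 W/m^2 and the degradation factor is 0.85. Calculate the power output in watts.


P = area * eta * S * degradation
P = 39.95 * 0.155 * 1361.0 * 0.85
P = 7163.5044 W

7163.5044 W


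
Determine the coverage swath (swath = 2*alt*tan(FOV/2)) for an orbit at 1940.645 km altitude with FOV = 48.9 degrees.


FOV = 48.9 deg = 0.853466 rad
swath = 2 * alt * tan(FOV/2) = 2 * 1940.645 * tan(0.426733)
swath = 2 * 1940.645 * 0.4546728
swath = 1764.7169 km

1764.7169 km


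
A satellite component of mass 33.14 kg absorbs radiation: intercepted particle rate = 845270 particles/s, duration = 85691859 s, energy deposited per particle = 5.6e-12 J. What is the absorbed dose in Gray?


Total energy deposited = rate * time * E_per
  = 845270 * 85691859 * 5.6e-12 = 405.6234 J
Dose = E_total / mass = 405.6234 / 33.14
Dose = 12.2397 Gy

12.2397 Gy


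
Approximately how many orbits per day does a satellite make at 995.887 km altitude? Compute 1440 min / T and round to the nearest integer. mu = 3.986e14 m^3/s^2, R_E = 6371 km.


r = 7.366887e+06 m
T = 2*pi*sqrt(r^3/mu) = 6292.7030 s = 104.8784 min
revs/day = 1440 / 104.8784 = 13.7302
Rounded: 14 revolutions per day

14 revolutions per day


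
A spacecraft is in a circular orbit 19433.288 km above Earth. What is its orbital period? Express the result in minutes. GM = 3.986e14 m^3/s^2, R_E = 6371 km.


r = 25804.2880 km = 2.5804288e+07 m
T = 2*pi*sqrt(r^3/mu) = 2*pi*sqrt(1.7182076e+22 / 3.986e14)
T = 41252.3831 s = 687.5397 min

687.5397 minutes


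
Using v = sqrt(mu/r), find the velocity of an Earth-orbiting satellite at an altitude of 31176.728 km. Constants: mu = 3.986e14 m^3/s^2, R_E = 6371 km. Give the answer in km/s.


r = R_E + alt = 6371.0 + 31176.728 = 37547.7280 km = 3.7547728e+07 m
v = sqrt(mu/r) = sqrt(3.986e14 / 3.7547728e+07) = 3258.1931 m/s = 3.2582 km/s

3.2582 km/s


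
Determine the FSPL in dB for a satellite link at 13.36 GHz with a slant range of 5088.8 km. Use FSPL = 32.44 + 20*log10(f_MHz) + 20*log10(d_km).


f = 13.36 GHz = 13360.0000 MHz
d = 5088.8 km
FSPL = 32.44 + 20*log10(13360.0000) + 20*log10(5088.8)
FSPL = 32.44 + 82.5161 + 74.1323
FSPL = 189.0884 dB

189.0884 dB


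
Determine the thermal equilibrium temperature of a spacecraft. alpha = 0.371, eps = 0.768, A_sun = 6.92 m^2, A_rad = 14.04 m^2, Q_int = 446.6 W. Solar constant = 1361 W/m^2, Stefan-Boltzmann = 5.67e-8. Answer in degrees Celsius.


Numerator = alpha*S*A_sun + Q_int = 0.371*1361*6.92 + 446.6 = 3940.7225 W
Denominator = eps*sigma*A_rad = 0.768*5.67e-8*14.04 = 6.1138022e-07 W/K^4
T^4 = 6.4456166e+09 K^4
T = 283.3454 K = 10.1954 C

10.1954 degrees Celsius


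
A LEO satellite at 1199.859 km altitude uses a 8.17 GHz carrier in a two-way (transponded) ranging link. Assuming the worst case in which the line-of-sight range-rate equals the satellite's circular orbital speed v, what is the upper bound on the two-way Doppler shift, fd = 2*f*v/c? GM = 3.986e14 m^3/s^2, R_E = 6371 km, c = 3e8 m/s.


r = 7.570859e+06 m
v = sqrt(mu/r) = 7255.9799 m/s (worst-case radial velocity)
f = 8.17 GHz = 8.17e+09 Hz
fd = 2*f*v/c = 2*8.17e+09*7255.9799/3.0e+08
fd = 395209.0360 Hz

395209.0360 Hz


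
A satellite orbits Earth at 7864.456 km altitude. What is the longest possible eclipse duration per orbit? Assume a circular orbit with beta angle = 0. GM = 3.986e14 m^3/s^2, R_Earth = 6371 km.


r = 14235.4560 km
T = 281.7196 min
Eclipse fraction = arcsin(R_E/r)/pi = arcsin(6371.0000/14235.4560)/pi
= arcsin(0.4475445)/pi = 0.1477014
Eclipse duration = 0.1477014 * 281.7196 = 41.6104 min

41.6104 minutes


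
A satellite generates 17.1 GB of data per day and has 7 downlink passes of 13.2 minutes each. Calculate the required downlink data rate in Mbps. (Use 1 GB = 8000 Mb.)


total contact time = 7 * 13.2 * 60 = 5544.0000 s
data = 17.1 GB = 136800.0000 Mb
rate = 136800.0000 / 5544.0000 = 24.6753 Mbps

24.6753 Mbps


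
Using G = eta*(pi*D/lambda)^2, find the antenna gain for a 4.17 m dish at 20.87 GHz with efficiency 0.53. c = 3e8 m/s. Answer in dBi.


lambda = c/f = 3e8 / 2.087e+10 = 0.0143747 m
G = eta*(pi*D/lambda)^2 = 0.53*(pi*4.17/0.0143747)^2
G = 440200.0764 (linear)
G = 10*log10(440200.0764) = 56.4365 dBi

56.4365 dBi


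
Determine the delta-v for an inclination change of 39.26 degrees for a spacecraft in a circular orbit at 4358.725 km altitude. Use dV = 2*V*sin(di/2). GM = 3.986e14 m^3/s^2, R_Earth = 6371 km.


r = 10729.7250 km = 1.0729725e+07 m
V = sqrt(mu/r) = 6095.0090 m/s
di = 39.26 deg = 0.6852163 rad
dV = 2*V*sin(di/2) = 2*6095.0090*sin(0.3426081)
dV = 4095.1730 m/s = 4.0952 km/s

4.0952 km/s


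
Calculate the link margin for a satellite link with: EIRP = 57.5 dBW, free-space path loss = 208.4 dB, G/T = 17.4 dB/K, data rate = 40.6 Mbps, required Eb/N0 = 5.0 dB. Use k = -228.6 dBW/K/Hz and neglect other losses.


C/N0 = EIRP - FSPL + G/T - k = 57.5 - 208.4 + 17.4 - (-228.6)
C/N0 = 95.1000 dB-Hz
R_b = 40.6 Mbps = 4.06e+07 bps -> 10*log10(R_b) = 76.0853 dB-Hz
Eb/N0 = C/N0 - 10*log10(R_b) = 95.1000 - 76.0853 = 19.0147 dB
Margin = Eb/N0 - Eb/N0_req = 19.0147 - 5.0 = 14.0147 dB (link closes)

14.0147 dB


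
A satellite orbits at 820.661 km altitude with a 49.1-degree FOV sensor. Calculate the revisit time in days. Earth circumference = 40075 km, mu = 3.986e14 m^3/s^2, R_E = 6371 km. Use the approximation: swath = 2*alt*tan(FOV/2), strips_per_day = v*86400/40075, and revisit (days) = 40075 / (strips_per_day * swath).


swath = 2*820.661*tan(0.4284783) = 749.7240 km
v = sqrt(mu/r) = 7444.8173 m/s = 7.4448 km/s
strips/day = v*86400/40075 = 7.4448*86400/40075 = 16.0507
coverage/day = strips * swath = 16.0507 * 749.7240 = 12033.6029 km
revisit = 40075 / 12033.6029 = 3.3303 days

3.3303 days


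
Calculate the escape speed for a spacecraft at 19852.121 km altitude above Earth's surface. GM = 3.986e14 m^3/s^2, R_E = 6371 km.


r = 6371.0 + 19852.121 = 26223.1210 km = 2.6223121e+07 m
v_esc = sqrt(2*mu/r) = sqrt(2*3.986e14 / 2.6223121e+07)
v_esc = 5513.6787 m/s = 5.5137 km/s

5.5137 km/s


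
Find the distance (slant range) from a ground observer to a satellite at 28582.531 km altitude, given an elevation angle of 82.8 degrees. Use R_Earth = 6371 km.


h = 28582.531 km, el = 82.8 deg
d = -R_E*sin(el) + sqrt((R_E*sin(el))^2 + 2*R_E*h + h^2)
d = -6371.0000*sin(1.4451) + sqrt((6371.0000*0.9921147)^2 + 2*6371.0000*28582.531 + 28582.531^2)
d = 28623.6464 km

28623.6464 km


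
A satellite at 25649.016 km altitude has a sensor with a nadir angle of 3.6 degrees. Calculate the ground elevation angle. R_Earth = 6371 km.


r = R_E + alt = 32020.0160 km
Law of sines in the satellite / Earth-center / ground-point triangle:
  sin(nadir)/R_E = sin(90 + el)/r  =>  cos(el) = (r/R_E)*sin(nadir)
cos(el) = (32020.0160 / 6371.0000) * sin(3.6 deg) = 0.3155789
el = arccos(0.3155789) = 71.6042 deg
(Earth-central angle = 90 - nadir - el = 14.7958 deg)

71.6042 degrees


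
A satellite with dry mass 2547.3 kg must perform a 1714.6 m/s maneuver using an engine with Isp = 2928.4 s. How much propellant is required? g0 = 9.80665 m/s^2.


ve = Isp * g0 = 2928.4 * 9.80665 = 28717.793860 m/s
mass ratio = exp(dv/ve) = exp(1714.6/28717.793860) = 1.06152350
m_prop = m_dry * (mr - 1) = 2547.3 * (1.06152350 - 1)
m_prop = 156.7188 kg

156.7188 kg


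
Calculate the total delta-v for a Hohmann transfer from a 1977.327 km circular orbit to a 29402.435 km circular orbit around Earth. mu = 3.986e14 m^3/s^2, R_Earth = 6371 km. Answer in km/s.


r1 = 8348.3270 km = 8.348327e+06 m
r2 = 35773.4350 km = 3.5773435e+07 m
dv1 = sqrt(mu/r1)*(sqrt(2*r2/(r1+r2)) - 1) = 1889.2364 m/s
dv2 = sqrt(mu/r2)*(1 - sqrt(2*r1/(r1+r2))) = 1284.6008 m/s
total dv = |dv1| + |dv2| = 1889.2364 + 1284.6008 = 3173.8372 m/s = 3.1738 km/s

3.1738 km/s


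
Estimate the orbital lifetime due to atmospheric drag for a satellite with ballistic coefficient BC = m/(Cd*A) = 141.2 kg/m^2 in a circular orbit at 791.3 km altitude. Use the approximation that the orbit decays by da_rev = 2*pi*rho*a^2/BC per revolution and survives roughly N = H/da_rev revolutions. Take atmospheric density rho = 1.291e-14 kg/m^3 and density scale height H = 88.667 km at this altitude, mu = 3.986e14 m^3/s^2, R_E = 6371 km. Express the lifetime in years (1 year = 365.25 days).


a = R_E + alt = 7162.3000 km = 7.1623e+06 m
da_rev = 2*pi*rho*a^2/BC = 2*pi*1.291e-14*(7.1623e+06)^2/141.2 = 0.0294697485 m per revolution
N = H/da_rev = 88667.0000 m / 0.0294697485 m = 3.0087464e+06 revolutions
P = 2*pi*sqrt(a^3/mu) = 6032.3979 s
lifetime = N*P = 3.0087464e+06 * 6032.3979 = 1.8149956e+10 s = 210068.9310 days
years = 210068.9310 / 365.25 = 575.1374 years

575.1374 years


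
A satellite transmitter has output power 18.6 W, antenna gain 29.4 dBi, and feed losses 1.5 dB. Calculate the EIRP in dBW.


Pt = 18.6 W = 12.6951 dBW
EIRP = Pt_dBW + Gt - losses = 12.6951 + 29.4 - 1.5 = 40.5951 dBW

40.5951 dBW


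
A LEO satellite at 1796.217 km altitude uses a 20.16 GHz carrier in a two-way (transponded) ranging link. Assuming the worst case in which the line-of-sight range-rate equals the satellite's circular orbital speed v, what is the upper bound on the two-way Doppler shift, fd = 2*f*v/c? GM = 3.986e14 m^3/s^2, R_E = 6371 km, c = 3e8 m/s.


r = 8.167217e+06 m
v = sqrt(mu/r) = 6986.0486 m/s (worst-case radial velocity)
f = 20.16 GHz = 2.016e+10 Hz
fd = 2*f*v/c = 2*2.016e+10*6986.0486/3.0e+08
fd = 938924.9258 Hz

938924.9258 Hz


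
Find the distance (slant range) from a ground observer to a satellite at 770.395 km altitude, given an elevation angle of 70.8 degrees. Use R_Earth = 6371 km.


h = 770.395 km, el = 70.8 deg
d = -R_E*sin(el) + sqrt((R_E*sin(el))^2 + 2*R_E*h + h^2)
d = -6371.0000*sin(1.2357) + sqrt((6371.0000*0.9443764)^2 + 2*6371.0000*770.395 + 770.395^2)
d = 810.5020 km

810.5020 km


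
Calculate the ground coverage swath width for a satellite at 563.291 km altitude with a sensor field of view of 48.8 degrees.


FOV = 48.8 deg = 0.8517207 rad
swath = 2 * alt * tan(FOV/2) = 2 * 563.291 * tan(0.4258603)
swath = 2 * 563.291 * 0.4536201
swath = 511.0403 km

511.0403 km


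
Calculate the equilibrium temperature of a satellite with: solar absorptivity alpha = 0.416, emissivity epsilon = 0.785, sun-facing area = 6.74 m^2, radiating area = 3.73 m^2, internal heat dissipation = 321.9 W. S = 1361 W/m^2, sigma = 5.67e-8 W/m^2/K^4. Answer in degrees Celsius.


Numerator = alpha*S*A_sun + Q_int = 0.416*1361*6.74 + 321.9 = 4137.9262 W
Denominator = eps*sigma*A_rad = 0.785*5.67e-8*3.73 = 1.6602043e-07 W/K^4
T^4 = 2.4924198e+10 K^4
T = 397.3336 K = 124.1836 C

124.1836 degrees Celsius


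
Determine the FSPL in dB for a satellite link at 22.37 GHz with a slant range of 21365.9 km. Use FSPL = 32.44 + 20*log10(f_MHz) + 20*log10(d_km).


f = 22.37 GHz = 22370.0000 MHz
d = 21365.9 km
FSPL = 32.44 + 20*log10(22370.0000) + 20*log10(21365.9)
FSPL = 32.44 + 86.9933 + 86.5944
FSPL = 206.0277 dB

206.0277 dB


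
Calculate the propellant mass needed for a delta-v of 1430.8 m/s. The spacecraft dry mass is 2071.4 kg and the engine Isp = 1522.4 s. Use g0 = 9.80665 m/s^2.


ve = Isp * g0 = 1522.4 * 9.80665 = 14929.643960 m/s
mass ratio = exp(dv/ve) = exp(1430.8/14929.643960) = 1.10057875
m_prop = m_dry * (mr - 1) = 2071.4 * (1.10057875 - 1)
m_prop = 208.3388 kg

208.3388 kg


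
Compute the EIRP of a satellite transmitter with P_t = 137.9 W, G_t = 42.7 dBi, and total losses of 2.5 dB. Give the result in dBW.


Pt = 137.9 W = 21.3956 dBW
EIRP = Pt_dBW + Gt - losses = 21.3956 + 42.7 - 2.5 = 61.5956 dBW

61.5956 dBW


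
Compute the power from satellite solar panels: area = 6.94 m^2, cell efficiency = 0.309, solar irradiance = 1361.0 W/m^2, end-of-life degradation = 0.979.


P = area * eta * S * degradation
P = 6.94 * 0.309 * 1361.0 * 0.979
P = 2857.3192 W

2857.3192 W


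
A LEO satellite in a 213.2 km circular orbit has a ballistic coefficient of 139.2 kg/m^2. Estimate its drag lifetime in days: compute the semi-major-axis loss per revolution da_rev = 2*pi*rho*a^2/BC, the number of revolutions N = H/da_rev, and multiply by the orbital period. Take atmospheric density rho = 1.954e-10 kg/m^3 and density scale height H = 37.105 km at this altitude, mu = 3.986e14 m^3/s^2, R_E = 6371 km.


a = R_E + alt = 6584.2000 km = 6.5842e+06 m
da_rev = 2*pi*rho*a^2/BC = 2*pi*1.954e-10*(6.5842e+06)^2/139.2 = 382.358916 m per revolution
N = H/da_rev = 37105.0000 m / 382.358916 m = 97.0423 revolutions
P = 2*pi*sqrt(a^3/mu) = 5316.9888 s
lifetime = N*P = 97.0423 * 5316.9888 = 515972.9775 s = 5.9719 days

5.9719 days


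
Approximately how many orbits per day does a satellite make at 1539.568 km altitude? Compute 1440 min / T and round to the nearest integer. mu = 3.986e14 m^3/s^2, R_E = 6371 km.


r = 7.910568e+06 m
T = 2*pi*sqrt(r^3/mu) = 7002.0099 s = 116.7002 min
revs/day = 1440 / 116.7002 = 12.3393
Rounded: 12 revolutions per day

12 revolutions per day


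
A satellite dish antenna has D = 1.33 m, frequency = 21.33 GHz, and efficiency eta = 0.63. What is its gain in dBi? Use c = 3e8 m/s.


lambda = c/f = 3e8 / 2.133e+10 = 0.0140647 m
G = eta*(pi*D/lambda)^2 = 0.63*(pi*1.33/0.0140647)^2
G = 55601.0225 (linear)
G = 10*log10(55601.0225) = 47.4508 dBi

47.4508 dBi


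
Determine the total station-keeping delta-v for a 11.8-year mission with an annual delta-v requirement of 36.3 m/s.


dV = rate * years = 36.3 * 11.8
dV = 428.3400 m/s

428.3400 m/s


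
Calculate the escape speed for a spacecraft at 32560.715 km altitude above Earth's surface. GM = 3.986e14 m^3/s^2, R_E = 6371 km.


r = 6371.0 + 32560.715 = 38931.7150 km = 3.8931715e+07 m
v_esc = sqrt(2*mu/r) = sqrt(2*3.986e14 / 3.8931715e+07)
v_esc = 4525.1385 m/s = 4.5251 km/s

4.5251 km/s


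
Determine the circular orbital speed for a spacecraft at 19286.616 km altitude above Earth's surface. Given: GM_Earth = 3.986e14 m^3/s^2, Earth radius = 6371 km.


r = R_E + alt = 6371.0 + 19286.616 = 25657.6160 km = 2.5657616e+07 m
v = sqrt(mu/r) = sqrt(3.986e14 / 2.5657616e+07) = 3941.4906 m/s = 3.9415 km/s

3.9415 km/s


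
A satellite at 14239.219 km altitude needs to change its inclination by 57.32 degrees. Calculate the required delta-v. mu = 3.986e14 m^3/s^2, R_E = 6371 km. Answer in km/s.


r = 20610.2190 km = 2.0610219e+07 m
V = sqrt(mu/r) = 4397.7177 m/s
di = 57.32 deg = 1.0004 rad
dV = 2*V*sin(di/2) = 2*4397.7177*sin(0.5002114)
dV = 4218.3877 m/s = 4.2184 km/s

4.2184 km/s


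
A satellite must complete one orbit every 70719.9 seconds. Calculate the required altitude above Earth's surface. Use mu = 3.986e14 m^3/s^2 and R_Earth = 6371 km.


T = 70719.9 s
r = (mu*T^2/(4*pi^2))^(1/3) = (3.986e14 * 70719.9^2 / (4*pi^2))^(1/3)
r = 3.6961842e+07 m = 36961.8424 km
alt = r - R_E = 36961.8424 - 6371 = 30590.8424 km

30590.8424 km


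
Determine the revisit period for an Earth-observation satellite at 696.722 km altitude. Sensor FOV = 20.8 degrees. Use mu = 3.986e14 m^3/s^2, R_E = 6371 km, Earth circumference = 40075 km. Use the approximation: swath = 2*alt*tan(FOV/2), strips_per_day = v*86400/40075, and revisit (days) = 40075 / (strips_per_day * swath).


swath = 2*696.722*tan(0.1815142) = 255.7448 km
v = sqrt(mu/r) = 7509.8095 m/s = 7.5098 km/s
strips/day = v*86400/40075 = 7.5098*86400/40075 = 16.1908
coverage/day = strips * swath = 16.1908 * 255.7448 = 4140.7212 km
revisit = 40075 / 4140.7212 = 9.6783 days

9.6783 days


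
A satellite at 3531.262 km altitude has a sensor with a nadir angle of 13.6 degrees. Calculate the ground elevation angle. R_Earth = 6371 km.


r = R_E + alt = 9902.2620 km
Law of sines in the satellite / Earth-center / ground-point triangle:
  sin(nadir)/R_E = sin(90 + el)/r  =>  cos(el) = (r/R_E)*sin(nadir)
cos(el) = (9902.2620 / 6371.0000) * sin(13.6 deg) = 0.3654746
el = arccos(0.3654746) = 68.5632 deg
(Earth-central angle = 90 - nadir - el = 7.8368 deg)

68.5632 degrees


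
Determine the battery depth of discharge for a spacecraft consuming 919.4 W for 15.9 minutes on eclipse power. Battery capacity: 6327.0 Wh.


E_used = P * t / 60 = 919.4 * 15.9 / 60 = 243.6410 Wh
DOD = E_used / E_total * 100 = 243.6410 / 6327.0 * 100
DOD = 3.8508 %

3.8508 %


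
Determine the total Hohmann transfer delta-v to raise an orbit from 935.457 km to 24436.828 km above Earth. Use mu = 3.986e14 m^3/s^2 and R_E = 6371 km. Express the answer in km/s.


r1 = 7306.4570 km = 7.306457e+06 m
r2 = 30807.8280 km = 3.0807828e+07 m
dv1 = sqrt(mu/r1)*(sqrt(2*r2/(r1+r2)) - 1) = 2005.0082 m/s
dv2 = sqrt(mu/r2)*(1 - sqrt(2*r1/(r1+r2))) = 1369.7632 m/s
total dv = |dv1| + |dv2| = 2005.0082 + 1369.7632 = 3374.7714 m/s = 3.3748 km/s

3.3748 km/s


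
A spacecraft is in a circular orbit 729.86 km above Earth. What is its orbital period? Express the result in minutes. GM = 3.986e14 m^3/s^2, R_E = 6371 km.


r = 7100.8600 km = 7.10086e+06 m
T = 2*pi*sqrt(r^3/mu) = 2*pi*sqrt(3.5804107e+20 / 3.986e14)
T = 5954.9435 s = 99.2491 min

99.2491 minutes


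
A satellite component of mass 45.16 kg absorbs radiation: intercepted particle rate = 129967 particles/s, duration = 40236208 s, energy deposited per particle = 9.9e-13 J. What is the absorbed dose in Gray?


Total energy deposited = rate * time * E_per
  = 129967 * 40236208 * 9.9e-13 = 5.1771 J
Dose = E_total / mass = 5.1771 / 45.16
Dose = 0.1146387 Gy

0.1146 Gy


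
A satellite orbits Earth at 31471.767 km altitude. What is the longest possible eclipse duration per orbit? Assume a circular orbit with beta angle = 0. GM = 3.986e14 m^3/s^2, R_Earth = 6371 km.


r = 37842.7670 km
T = 1221.0524 min
Eclipse fraction = arcsin(R_E/r)/pi = arcsin(6371.0000/37842.7670)/pi
= arcsin(0.1683545)/pi = 0.05384533
Eclipse duration = 0.05384533 * 1221.0524 = 65.7480 min

65.7480 minutes


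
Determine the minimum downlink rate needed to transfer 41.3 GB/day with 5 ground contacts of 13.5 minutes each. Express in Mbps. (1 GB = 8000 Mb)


total contact time = 5 * 13.5 * 60 = 4050.0000 s
data = 41.3 GB = 330400.0000 Mb
rate = 330400.0000 / 4050.0000 = 81.5802 Mbps

81.5802 Mbps


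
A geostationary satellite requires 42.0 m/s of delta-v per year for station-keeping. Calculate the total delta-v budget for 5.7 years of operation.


dV = rate * years = 42.0 * 5.7
dV = 239.4000 m/s

239.4000 m/s


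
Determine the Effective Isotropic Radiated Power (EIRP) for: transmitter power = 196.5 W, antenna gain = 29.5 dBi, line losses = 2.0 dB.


Pt = 196.5 W = 22.9336 dBW
EIRP = Pt_dBW + Gt - losses = 22.9336 + 29.5 - 2.0 = 50.4336 dBW

50.4336 dBW


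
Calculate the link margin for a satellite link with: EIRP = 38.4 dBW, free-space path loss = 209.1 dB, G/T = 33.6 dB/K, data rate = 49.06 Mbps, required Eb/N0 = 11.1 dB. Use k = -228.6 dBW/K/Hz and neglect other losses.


C/N0 = EIRP - FSPL + G/T - k = 38.4 - 209.1 + 33.6 - (-228.6)
C/N0 = 91.5000 dB-Hz
R_b = 49.06 Mbps = 4.906e+07 bps -> 10*log10(R_b) = 76.9073 dB-Hz
Eb/N0 = C/N0 - 10*log10(R_b) = 91.5000 - 76.9073 = 14.5927 dB
Margin = Eb/N0 - Eb/N0_req = 14.5927 - 11.1 = 3.4927 dB (link closes)

3.4927 dB


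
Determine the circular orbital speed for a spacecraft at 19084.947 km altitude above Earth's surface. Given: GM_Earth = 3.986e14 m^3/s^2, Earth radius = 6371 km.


r = R_E + alt = 6371.0 + 19084.947 = 25455.9470 km = 2.5455947e+07 m
v = sqrt(mu/r) = sqrt(3.986e14 / 2.5455947e+07) = 3957.0726 m/s = 3.9571 km/s

3.9571 km/s


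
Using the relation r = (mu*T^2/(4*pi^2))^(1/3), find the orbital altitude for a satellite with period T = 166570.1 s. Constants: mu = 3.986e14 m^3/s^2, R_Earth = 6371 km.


T = 166570.1 s
r = (mu*T^2/(4*pi^2))^(1/3) = (3.986e14 * 166570.1^2 / (4*pi^2))^(1/3)
r = 6.5432053e+07 m = 65432.0535 km
alt = r - R_E = 65432.0535 - 6371 = 59061.0535 km

59061.0535 km


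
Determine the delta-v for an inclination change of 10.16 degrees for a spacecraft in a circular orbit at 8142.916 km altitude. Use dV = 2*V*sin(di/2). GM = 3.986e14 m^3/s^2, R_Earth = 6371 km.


r = 14513.9160 km = 1.4513916e+07 m
V = sqrt(mu/r) = 5240.5437 m/s
di = 10.16 deg = 0.1773255 rad
dV = 2*V*sin(di/2) = 2*5240.5437*sin(0.08866273)
dV = 928.0647 m/s = 0.9280647 km/s

0.9281 km/s


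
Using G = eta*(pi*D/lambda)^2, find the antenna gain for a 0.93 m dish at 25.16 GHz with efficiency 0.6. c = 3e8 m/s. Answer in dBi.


lambda = c/f = 3e8 / 2.516e+10 = 0.01192369 m
G = eta*(pi*D/lambda)^2 = 0.6*(pi*0.93/0.01192369)^2
G = 36024.3088 (linear)
G = 10*log10(36024.3088) = 45.5660 dBi

45.5660 dBi
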